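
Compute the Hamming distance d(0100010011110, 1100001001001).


Count differing positions: ^ . . . . ^ ^ . ^ . ^ ^ ^ = 7 differences

7


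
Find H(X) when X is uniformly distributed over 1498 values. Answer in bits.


H = log2(n) = log2(1498) = 10.5488

10.5488 bits


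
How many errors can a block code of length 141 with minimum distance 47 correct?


Correction capability = floor((d-1)/2) = floor((47-1)/2) = 23

23 errors


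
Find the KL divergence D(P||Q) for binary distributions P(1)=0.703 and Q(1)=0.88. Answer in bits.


KL = p*log2(p/q) + (1-p)*log2((1-p)/(1-q)) = 0.703*log2(0.703/0.88) + 0.297*log2(0.297/0.12) = 0.1605

0.1605 bits


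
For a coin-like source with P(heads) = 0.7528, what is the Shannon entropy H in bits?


H = -p*log2(p) - (1-p)*log2(1-p). -0.7528*log2(0.7528) = 0.308393; -0.2472*log2(0.2472) = 0.498417. H = 0.308393 + 0.498417 = 0.8068

0.8068 bits


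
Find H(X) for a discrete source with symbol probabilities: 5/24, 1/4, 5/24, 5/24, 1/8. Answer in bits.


H = -sum(p_i * log2(p_i)). Terms: -(5/24)*log2(5/24) = 0.471466; -(1/4)*log2(1/4) = 0.500000; -(5/24)*log2(5/24) = 0.471466; -(5/24)*log2(5/24) = 0.471466; -(1/8)*log2(1/8) = 0.375000. H = 0.471466 + 0.500000 + 0.471466 + 0.471466 + 0.375000 = 2.2894

2.2894 bits


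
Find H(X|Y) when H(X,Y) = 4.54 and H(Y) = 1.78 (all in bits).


H(X|Y) = H(X,Y) - H(Y) = 4.54 - 1.78 = 2.76

2.76 bits


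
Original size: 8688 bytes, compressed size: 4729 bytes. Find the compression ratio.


Ratio = original / compressed = 8688 / 4729 = 1.8372

1.8372


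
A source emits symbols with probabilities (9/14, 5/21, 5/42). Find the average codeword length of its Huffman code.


Huffman construction (repeatedly merge the two least-probable nodes; each merge adds 1 bit to every symbol beneath it): 5/42 + 5/21 = 5/14; 5/14 + 9/14 = 1. Resulting codeword lengths (in the order the probabilities were given): (1, 2, 2). L_avg = sum(p_i * l_i) = 9/14*1 + 5/21*2 + 5/42*2 = 19/14 = 1.3571

1.3571 bits


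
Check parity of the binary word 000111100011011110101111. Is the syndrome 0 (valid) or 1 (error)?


Syndrome = XOR of all bits = 0 XOR 0 XOR 0 XOR 1 XOR 1 XOR 1 XOR 1 XOR 0 XOR 0 XOR 0 XOR 1 XOR 1 XOR 0 XOR 1 XOR 1 XOR 1 XOR 1 XOR 0 XOR 1 XOR 0 XOR 1 XOR 1 XOR 1 XOR 1 = 1

1


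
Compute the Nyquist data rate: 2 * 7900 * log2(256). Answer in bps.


Rate = 2 * B * log2(M) = 2 * 7900 * 8.0 = 126400.0

126400.0 bps


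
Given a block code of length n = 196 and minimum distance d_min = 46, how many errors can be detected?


Detection capability = d_min - 1 = 46 - 1 = 45

45 errors


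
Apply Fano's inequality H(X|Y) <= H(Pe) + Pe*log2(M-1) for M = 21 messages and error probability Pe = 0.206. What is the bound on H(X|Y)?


H(Pe) = -Pe*log2(Pe) - (1-Pe)*log2(1-Pe) = -0.206*log2(0.206) - 0.794*log2(0.794) = 0.469532 + 0.264235 = 0.7338. Pe*log2(M-1) = 0.206*log2(20) = 0.890317. Bound = H(Pe) + Pe*log2(M-1) = 0.469532 + 0.264235 + 0.890317 = 1.6241

1.6241 bits


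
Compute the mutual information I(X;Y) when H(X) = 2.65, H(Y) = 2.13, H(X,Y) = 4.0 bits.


I(X;Y) = H(X) + H(Y) - H(X,Y) = 2.65 + 2.13 - 4.0 = 0.78

0.78 bits


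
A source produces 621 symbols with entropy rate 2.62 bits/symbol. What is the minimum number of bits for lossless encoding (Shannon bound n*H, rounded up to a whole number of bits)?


Minimum bits >= n * H = 621 * 2.62 = 1627.02, rounded up to a whole number of bits = 1628

1628 bits


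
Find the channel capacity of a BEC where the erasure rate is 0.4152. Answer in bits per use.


C = 1 - epsilon = 1 - 0.4152 = 0.5848

0.5848 bits


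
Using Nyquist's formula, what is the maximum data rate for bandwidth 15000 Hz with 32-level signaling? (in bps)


Rate = 2 * B * log2(M) = 2 * 15000 * 5.0 = 150000.0

150000.0 bps


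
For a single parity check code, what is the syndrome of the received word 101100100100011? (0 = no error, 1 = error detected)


Syndrome = XOR of all bits = 1 XOR 0 XOR 1 XOR 1 XOR 0 XOR 0 XOR 1 XOR 0 XOR 0 XOR 1 XOR 0 XOR 0 XOR 0 XOR 1 XOR 1 = 1

1


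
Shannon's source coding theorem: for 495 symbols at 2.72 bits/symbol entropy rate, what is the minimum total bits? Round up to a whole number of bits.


Minimum bits >= n * H = 495 * 2.72 = 1346.4, rounded up to a whole number of bits = 1347

1347 bits


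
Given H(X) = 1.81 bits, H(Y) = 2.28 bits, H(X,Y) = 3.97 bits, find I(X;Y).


I(X;Y) = H(X) + H(Y) - H(X,Y) = 1.81 + 2.28 - 3.97 = 0.12

0.12 bits


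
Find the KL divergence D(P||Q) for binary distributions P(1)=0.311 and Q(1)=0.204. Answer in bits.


KL = p*log2(p/q) + (1-p)*log2((1-p)/(1-q)) = 0.311*log2(0.311/0.204) + 0.689*log2(0.689/0.796) = 0.0457

0.0457 bits


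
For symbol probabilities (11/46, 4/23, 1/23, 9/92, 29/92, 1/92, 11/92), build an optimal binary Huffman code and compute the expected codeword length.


Huffman construction (repeatedly merge the two least-probable nodes; each merge adds 1 bit to every symbol beneath it): 1/92 + 1/23 = 5/92; 5/92 + 9/92 = 7/46; 11/92 + 7/46 = 25/92; 4/23 + 11/46 = 19/46; 25/92 + 29/92 = 27/46; 19/46 + 27/46 = 1. Resulting codeword lengths (in the order the probabilities were given): (2, 2, 5, 4, 2, 5, 3). L_avg = sum(p_i * l_i) = 11/46*2 + 4/23*2 + 1/23*5 + 9/92*4 + 29/92*2 + 1/92*5 + 11/92*3 = 57/23 = 2.4783

2.4783 bits


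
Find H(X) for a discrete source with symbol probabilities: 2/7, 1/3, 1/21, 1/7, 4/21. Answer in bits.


H = -sum(p_i * log2(p_i)). Terms: -(2/7)*log2(2/7) = 0.516387; -(1/3)*log2(1/3) = 0.528321; -(1/21)*log2(1/21) = 0.209158; -(1/7)*log2(1/7) = 0.401051; -(4/21)*log2(4/21) = 0.455680. H = 0.516387 + 0.528321 + 0.209158 + 0.401051 + 0.455680 = 2.1106

2.1106 bits


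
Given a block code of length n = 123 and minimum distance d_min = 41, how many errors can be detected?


Detection capability = d_min - 1 = 41 - 1 = 40

40 errors


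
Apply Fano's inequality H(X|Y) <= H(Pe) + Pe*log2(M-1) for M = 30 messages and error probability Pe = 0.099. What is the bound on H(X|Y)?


H(Pe) = -Pe*log2(Pe) - (1-Pe)*log2(1-Pe) = -0.099*log2(0.099) - 0.901*log2(0.901) = 0.330306 + 0.135511 = 0.4658. Pe*log2(M-1) = 0.099*log2(29) = 0.480940. Bound = H(Pe) + Pe*log2(M-1) = 0.330306 + 0.135511 + 0.480940 = 0.9468

0.9468 bits


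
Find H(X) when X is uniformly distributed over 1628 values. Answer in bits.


H = log2(n) = log2(1628) = 10.6689

10.6689 bits


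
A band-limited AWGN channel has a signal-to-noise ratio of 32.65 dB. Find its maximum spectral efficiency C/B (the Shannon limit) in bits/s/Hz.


SNR_linear = 10^(32.65/10) = 1840.772; C/B = log2(1 + SNR_linear) = log2(1 + 1840.772) = 10.8469

10.8469 bits/s/Hz


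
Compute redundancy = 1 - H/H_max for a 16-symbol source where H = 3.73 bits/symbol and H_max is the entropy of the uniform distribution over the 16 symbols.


H_max = log2(K) = log2(16) = 4.0 bits/symbol. Redundancy = 1 - H/H_max = 1 - 3.73/4.0 = 1 - 0.9325 = 0.0675

0.0675


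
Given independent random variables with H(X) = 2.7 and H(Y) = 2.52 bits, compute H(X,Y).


For independent variables, H(X,Y) = H(X) + H(Y) = 2.7 + 2.52 = 5.22

5.22 bits


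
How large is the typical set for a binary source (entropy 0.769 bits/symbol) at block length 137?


log2|A_typical| = nH = 137 * 0.769 = 105.353, so |A_typical| ~ 2^105.353 = 5.181e+31

5.181e+31


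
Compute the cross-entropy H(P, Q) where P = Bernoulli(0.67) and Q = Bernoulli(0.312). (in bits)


H(P,Q) = -p*log2(q) - (1-p)*log2(1-q). -0.67*log2(0.312) = 1.125856; -0.33*log2(0.688) = 0.178041. H(P,Q) = 1.125856 + 0.178041 = 1.3039

1.3039 bits


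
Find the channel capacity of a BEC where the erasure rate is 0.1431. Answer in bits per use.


C = 1 - epsilon = 1 - 0.1431 = 0.8569

0.8569 bits


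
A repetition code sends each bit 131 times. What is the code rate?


Rate = k/n = 1/131

1/131


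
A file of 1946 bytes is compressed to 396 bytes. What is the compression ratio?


Ratio = original / compressed = 1946 / 396 = 4.9141

4.9141


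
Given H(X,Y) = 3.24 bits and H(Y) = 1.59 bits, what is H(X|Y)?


H(X|Y) = H(X,Y) - H(Y) = 3.24 - 1.59 = 1.65

1.65 bits


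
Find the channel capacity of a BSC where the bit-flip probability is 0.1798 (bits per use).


H(p) = -p*log2(p) - (1-p)*log2(1-p) = -0.1798*log2(0.1798) - 0.8202*log2(0.8202) = 0.445101 + 0.234538 = 0.6796. C = 1 - H(p) = 1 - 0.6796 = 0.3204

0.3204 bits


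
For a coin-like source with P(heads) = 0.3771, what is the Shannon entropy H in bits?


H = -p*log2(p) - (1-p)*log2(1-p). -0.3771*log2(0.3771) = 0.530573; -0.6229*log2(0.6229) = 0.425396. H = 0.530573 + 0.425396 = 0.956

0.956 bits


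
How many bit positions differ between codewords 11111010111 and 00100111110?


Count differing positions: ^ ^ . ^ ^ ^ . ^ . . ^ = 7 differences

7


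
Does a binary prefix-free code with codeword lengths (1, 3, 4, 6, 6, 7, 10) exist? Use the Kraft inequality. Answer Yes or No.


Kraft sum = sum(2^(-l_i)) = 0.7275, need <= 1. Result: satisfied (a binary prefix-free code with these lengths exists)

Yes


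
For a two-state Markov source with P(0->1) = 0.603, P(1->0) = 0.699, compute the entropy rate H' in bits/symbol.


Stationary distribution: pi_0 = p10/(p01+p10) = 0.5369, pi_1 = 0.4631. Entropy rate H' = pi_0*H(p01) + pi_1*H(p10) = 0.5369*0.9692 + 0.4631*0.8825 = 0.929

0.929 bits/symbol


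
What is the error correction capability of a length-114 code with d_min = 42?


Correction capability = floor((d-1)/2) = floor((42-1)/2) = 20

20 errors


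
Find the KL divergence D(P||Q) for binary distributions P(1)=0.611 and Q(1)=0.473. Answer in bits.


KL = p*log2(p/q) + (1-p)*log2((1-p)/(1-q)) = 0.611*log2(0.611/0.473) + 0.389*log2(0.389/0.527) = 0.0553

0.0553 bits


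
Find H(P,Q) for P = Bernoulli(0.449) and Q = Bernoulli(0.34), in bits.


H(P,Q) = -p*log2(q) - (1-p)*log2(1-q). -0.449*log2(0.34) = 0.698821; -0.551*log2(0.66) = 0.330304. H(P,Q) = 0.698821 + 0.330304 = 1.0291

1.0291 bits


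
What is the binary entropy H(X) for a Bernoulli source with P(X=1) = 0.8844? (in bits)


H = -p*log2(p) - (1-p)*log2(1-p). -0.8844*log2(0.8844) = 0.156741; -0.1156*log2(0.1156) = 0.359838. H = 0.156741 + 0.359838 = 0.5166

0.5166 bits


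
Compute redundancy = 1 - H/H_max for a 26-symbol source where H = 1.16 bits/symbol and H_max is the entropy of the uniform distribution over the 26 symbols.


H_max = log2(K) = log2(26) = 4.7004 bits/symbol. Redundancy = 1 - H/H_max = 1 - 1.16/4.7004 = 1 - 0.2468 = 0.7532

0.7532


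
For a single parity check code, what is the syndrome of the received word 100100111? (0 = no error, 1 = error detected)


Syndrome = XOR of all bits = 1 XOR 0 XOR 0 XOR 1 XOR 0 XOR 0 XOR 1 XOR 1 XOR 1 = 1

1


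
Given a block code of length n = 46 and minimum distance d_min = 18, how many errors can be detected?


Detection capability = d_min - 1 = 18 - 1 = 17

17 errors


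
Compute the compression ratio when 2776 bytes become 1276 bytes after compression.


Ratio = original / compressed = 2776 / 1276 = 2.1755

2.1755


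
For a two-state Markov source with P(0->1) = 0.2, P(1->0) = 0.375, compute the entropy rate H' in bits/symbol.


Stationary distribution: pi_0 = p10/(p01+p10) = 0.6522, pi_1 = 0.3478. Entropy rate H' = pi_0*H(p01) + pi_1*H(p10) = 0.6522*0.7219 + 0.3478*0.9544 = 0.8028

0.8028 bits/symbol


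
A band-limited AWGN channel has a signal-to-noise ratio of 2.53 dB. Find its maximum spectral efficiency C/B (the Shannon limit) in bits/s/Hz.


SNR_linear = 10^(2.53/10) = 1.7906; C/B = log2(1 + SNR_linear) = log2(1 + 1.7906) = 1.4806

1.4806 bits/s/Hz


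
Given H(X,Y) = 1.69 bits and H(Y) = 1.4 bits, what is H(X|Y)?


H(X|Y) = H(X,Y) - H(Y) = 1.69 - 1.4 = 0.29

0.29 bits


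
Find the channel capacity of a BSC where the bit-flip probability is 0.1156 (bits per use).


H(p) = -p*log2(p) - (1-p)*log2(1-p) = -0.1156*log2(0.1156) - 0.8844*log2(0.8844) = 0.359838 + 0.156741 = 0.5166. C = 1 - H(p) = 1 - 0.5166 = 0.4834

0.4834 bits


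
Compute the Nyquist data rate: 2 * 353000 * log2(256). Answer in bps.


Rate = 2 * B * log2(M) = 2 * 353000 * 8.0 = 5648000.0

5648000.0 bps


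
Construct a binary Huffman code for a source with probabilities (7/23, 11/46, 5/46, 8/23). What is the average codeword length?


Huffman construction (repeatedly merge the two least-probable nodes; each merge adds 1 bit to every symbol beneath it): 5/46 + 11/46 = 8/23; 7/23 + 8/23 = 15/23; 8/23 + 15/23 = 1. Resulting codeword lengths (in the order the probabilities were given): (2, 2, 2, 2). L_avg = sum(p_i * l_i) = 7/23*2 + 11/46*2 + 5/46*2 + 8/23*2 = 2

2.0 bits


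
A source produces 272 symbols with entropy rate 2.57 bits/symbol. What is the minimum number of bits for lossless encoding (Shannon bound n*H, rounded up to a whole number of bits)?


Minimum bits >= n * H = 272 * 2.57 = 699.04, rounded up to a whole number of bits = 700

700 bits


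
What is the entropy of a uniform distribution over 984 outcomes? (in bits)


H = log2(n) = log2(984) = 9.9425

9.9425 bits


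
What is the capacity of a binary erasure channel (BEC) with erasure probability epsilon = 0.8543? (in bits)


C = 1 - epsilon = 1 - 0.8543 = 0.1457

0.1457 bits


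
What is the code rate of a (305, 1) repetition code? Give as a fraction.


Rate = k/n = 1/305

1/305


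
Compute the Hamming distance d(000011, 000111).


Count differing positions: . . . ^ . . = 1 differences

1


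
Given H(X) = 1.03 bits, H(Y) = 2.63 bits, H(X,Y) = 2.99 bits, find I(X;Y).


I(X;Y) = H(X) + H(Y) - H(X,Y) = 1.03 + 2.63 - 2.99 = 0.67

0.67 bits


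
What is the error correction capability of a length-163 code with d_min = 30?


Correction capability = floor((d-1)/2) = floor((30-1)/2) = 14

14 errors


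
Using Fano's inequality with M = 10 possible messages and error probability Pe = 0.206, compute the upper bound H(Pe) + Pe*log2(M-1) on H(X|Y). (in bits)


H(Pe) = -Pe*log2(Pe) - (1-Pe)*log2(1-Pe) = -0.206*log2(0.206) - 0.794*log2(0.794) = 0.469532 + 0.264235 = 0.7338. Pe*log2(M-1) = 0.206*log2(9) = 0.653005. Bound = H(Pe) + Pe*log2(M-1) = 0.469532 + 0.264235 + 0.653005 = 1.3868

1.3868 bits


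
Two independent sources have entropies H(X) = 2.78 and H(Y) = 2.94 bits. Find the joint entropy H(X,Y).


For independent variables, H(X,Y) = H(X) + H(Y) = 2.78 + 2.94 = 5.72

5.72 bits


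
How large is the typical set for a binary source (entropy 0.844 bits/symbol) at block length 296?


log2|A_typical| = nH = 296 * 0.844 = 249.824, so |A_typical| ~ 2^249.824 = 1.601e+75

1.601e+75


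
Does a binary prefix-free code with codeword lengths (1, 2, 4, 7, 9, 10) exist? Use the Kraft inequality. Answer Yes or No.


Kraft sum = sum(2^(-l_i)) = 0.8232, need <= 1. Result: satisfied (a binary prefix-free code with these lengths exists)

Yes


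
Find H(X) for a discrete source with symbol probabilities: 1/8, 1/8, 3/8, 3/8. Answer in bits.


H = -sum(p_i * log2(p_i)). Terms: -(1/8)*log2(1/8) = 0.375000; -(1/8)*log2(1/8) = 0.375000; -(3/8)*log2(3/8) = 0.530639; -(3/8)*log2(3/8) = 0.530639. H = 0.375000 + 0.375000 + 0.530639 + 0.530639 = 1.8113

1.8113 bits


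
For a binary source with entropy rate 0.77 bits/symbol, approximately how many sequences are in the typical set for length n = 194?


log2|A_typical| = nH = 194 * 0.77 = 149.38, so |A_typical| ~ 2^149.38 = 9.287e+44

9.287e+44


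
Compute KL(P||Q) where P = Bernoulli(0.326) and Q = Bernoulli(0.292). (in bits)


KL = p*log2(p/q) + (1-p)*log2((1-p)/(1-q)) = 0.326*log2(0.326/0.292) + 0.674*log2(0.674/0.708) = 0.0039

0.0039 bits


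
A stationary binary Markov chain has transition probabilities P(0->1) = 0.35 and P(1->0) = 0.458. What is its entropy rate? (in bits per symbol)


Stationary distribution: pi_0 = p10/(p01+p10) = 0.5668, pi_1 = 0.4332. Entropy rate H' = pi_0*H(p01) + pi_1*H(p10) = 0.5668*0.9341 + 0.4332*0.9949 = 0.9604

0.9604 bits/symbol


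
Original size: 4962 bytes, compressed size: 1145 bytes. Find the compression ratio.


Ratio = original / compressed = 4962 / 1145 = 4.3336

4.3336


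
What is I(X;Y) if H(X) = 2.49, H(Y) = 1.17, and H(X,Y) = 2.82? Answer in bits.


I(X;Y) = H(X) + H(Y) - H(X,Y) = 2.49 + 1.17 - 2.82 = 0.84

0.84 bits


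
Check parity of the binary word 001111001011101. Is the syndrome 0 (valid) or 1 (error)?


Syndrome = XOR of all bits = 0 XOR 0 XOR 1 XOR 1 XOR 1 XOR 1 XOR 0 XOR 0 XOR 1 XOR 0 XOR 1 XOR 1 XOR 1 XOR 0 XOR 1 = 1

1


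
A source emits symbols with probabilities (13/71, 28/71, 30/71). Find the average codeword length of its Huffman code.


Huffman construction (repeatedly merge the two least-probable nodes; each merge adds 1 bit to every symbol beneath it): 13/71 + 28/71 = 41/71; 30/71 + 41/71 = 1. Resulting codeword lengths (in the order the probabilities were given): (2, 2, 1). L_avg = sum(p_i * l_i) = 13/71*2 + 28/71*2 + 30/71*1 = 112/71 = 1.5775

1.5775 bits


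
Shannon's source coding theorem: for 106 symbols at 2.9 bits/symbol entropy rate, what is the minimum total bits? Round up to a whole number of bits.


Minimum bits >= n * H = 106 * 2.9 = 307.4, rounded up to a whole number of bits = 308

308 bits


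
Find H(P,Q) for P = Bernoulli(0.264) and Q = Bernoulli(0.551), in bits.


H(P,Q) = -p*log2(q) - (1-p)*log2(1-q). -0.264*log2(0.551) = 0.227007; -0.736*log2(0.449) = 0.850237. H(P,Q) = 0.227007 + 0.850237 = 1.0772

1.0772 bits


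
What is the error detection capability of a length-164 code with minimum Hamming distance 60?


Detection capability = d_min - 1 = 60 - 1 = 59

59 errors


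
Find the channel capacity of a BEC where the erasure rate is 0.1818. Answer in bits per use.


C = 1 - epsilon = 1 - 0.1818 = 0.8182

0.8182 bits


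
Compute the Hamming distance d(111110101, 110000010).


Count differing positions: . . ^ ^ ^ . ^ ^ ^ = 6 differences

6


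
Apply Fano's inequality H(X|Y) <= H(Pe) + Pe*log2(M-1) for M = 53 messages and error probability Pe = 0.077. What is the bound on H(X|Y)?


H(Pe) = -Pe*log2(Pe) - (1-Pe)*log2(1-Pe) = -0.077*log2(0.077) - 0.923*log2(0.923) = 0.284823 + 0.106696 = 0.3915. Pe*log2(M-1) = 0.077*log2(52) = 0.438934. Bound = H(Pe) + Pe*log2(M-1) = 0.284823 + 0.106696 + 0.438934 = 0.8305

0.8305 bits


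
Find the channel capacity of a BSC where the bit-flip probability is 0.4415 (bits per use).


H(p) = -p*log2(p) - (1-p)*log2(1-p) = -0.4415*log2(0.4415) - 0.5585*log2(0.5585) = 0.520756 + 0.469347 = 0.9901. C = 1 - H(p) = 1 - 0.9901 = 0.0099

0.0099 bits


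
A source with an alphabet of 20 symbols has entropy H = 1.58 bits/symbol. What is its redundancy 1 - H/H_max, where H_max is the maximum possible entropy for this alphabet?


H_max = log2(K) = log2(20) = 4.3219 bits/symbol. Redundancy = 1 - H/H_max = 1 - 1.58/4.3219 = 1 - 0.3656 = 0.6344

0.6344


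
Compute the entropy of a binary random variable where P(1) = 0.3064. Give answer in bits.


H = -p*log2(p) - (1-p)*log2(1-p). -0.3064*log2(0.3064) = 0.522875; -0.6936*log2(0.6936) = 0.366099. H = 0.522875 + 0.366099 = 0.889

0.889 bits


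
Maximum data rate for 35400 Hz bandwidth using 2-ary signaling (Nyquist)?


Rate = 2 * B * log2(M) = 2 * 35400 * 1.0 = 70800.0

70800.0 bps


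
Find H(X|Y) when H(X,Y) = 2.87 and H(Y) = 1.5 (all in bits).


H(X|Y) = H(X,Y) - H(Y) = 2.87 - 1.5 = 1.37

1.37 bits


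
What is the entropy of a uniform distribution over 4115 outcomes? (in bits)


H = log2(n) = log2(4115) = 12.0067

12.0067 bits


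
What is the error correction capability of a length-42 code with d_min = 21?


Correction capability = floor((d-1)/2) = floor((21-1)/2) = 10

10 errors


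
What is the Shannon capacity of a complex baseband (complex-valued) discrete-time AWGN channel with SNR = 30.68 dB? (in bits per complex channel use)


SNR_linear = 10^(30.68/10) = 1169.4994; C = log2(1 + SNR_linear) = log2(1 + 1169.4994) = 10.1929

10.1929 bits/channel use


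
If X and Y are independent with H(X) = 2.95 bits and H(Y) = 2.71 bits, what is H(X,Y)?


For independent variables, H(X,Y) = H(X) + H(Y) = 2.95 + 2.71 = 5.66

5.66 bits


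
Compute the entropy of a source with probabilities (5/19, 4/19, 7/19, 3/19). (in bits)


H = -sum(p_i * log2(p_i)). Terms: -(5/19)*log2(5/19) = 0.506842; -(4/19)*log2(4/19) = 0.473248; -(7/19)*log2(7/19) = 0.530737; -(3/19)*log2(3/19) = 0.420468. H = 0.506842 + 0.473248 + 0.530737 + 0.420468 = 1.9313

1.9313 bits


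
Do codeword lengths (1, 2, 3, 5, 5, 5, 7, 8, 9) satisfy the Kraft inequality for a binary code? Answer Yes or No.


Kraft sum = sum(2^(-l_i)) = 0.9824, need <= 1. Result: satisfied (a binary prefix-free code with these lengths exists)

Yes


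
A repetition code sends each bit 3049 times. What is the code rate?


Rate = k/n = 1/3049

1/3049


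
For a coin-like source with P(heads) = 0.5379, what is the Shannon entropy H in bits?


H = -p*log2(p) - (1-p)*log2(1-p). -0.5379*log2(0.5379) = 0.481200; -0.4621*log2(0.4621) = 0.514651. H = 0.481200 + 0.514651 = 0.9959

0.9959 bits


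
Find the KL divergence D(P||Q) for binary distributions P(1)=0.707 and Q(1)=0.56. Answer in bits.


KL = p*log2(p/q) + (1-p)*log2((1-p)/(1-q)) = 0.707*log2(0.707/0.56) + 0.293*log2(0.293/0.44) = 0.0659

0.0659 bits


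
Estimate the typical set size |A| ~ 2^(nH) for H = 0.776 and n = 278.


log2|A_typical| = nH = 278 * 0.776 = 215.728, so |A_typical| ~ 2^215.728 = 8.722e+64

8.722e+64


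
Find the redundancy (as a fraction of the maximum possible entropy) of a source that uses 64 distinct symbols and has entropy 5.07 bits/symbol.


H_max = log2(K) = log2(64) = 6.0 bits/symbol. Redundancy = 1 - H/H_max = 1 - 5.07/6.0 = 1 - 0.845 = 0.155

0.155


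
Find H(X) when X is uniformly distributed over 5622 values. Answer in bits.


H = log2(n) = log2(5622) = 12.4569

12.4569 bits


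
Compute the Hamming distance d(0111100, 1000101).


Count differing positions: ^ ^ ^ ^ . . ^ = 5 differences

5


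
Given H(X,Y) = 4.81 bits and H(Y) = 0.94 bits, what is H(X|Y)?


H(X|Y) = H(X,Y) - H(Y) = 4.81 - 0.94 = 3.87

3.87 bits


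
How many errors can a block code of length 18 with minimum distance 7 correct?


Correction capability = floor((d-1)/2) = floor((7-1)/2) = 3

3 errors


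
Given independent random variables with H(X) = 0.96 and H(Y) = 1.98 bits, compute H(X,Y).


For independent variables, H(X,Y) = H(X) + H(Y) = 0.96 + 1.98 = 2.94

2.94 bits


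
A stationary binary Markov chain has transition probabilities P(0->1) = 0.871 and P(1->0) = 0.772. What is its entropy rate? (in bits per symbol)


Stationary distribution: pi_0 = p10/(p01+p10) = 0.4699, pi_1 = 0.5301. Entropy rate H' = pi_0*H(p01) + pi_1*H(p10) = 0.4699*0.5547 + 0.5301*0.7745 = 0.6712

0.6712 bits/symbol


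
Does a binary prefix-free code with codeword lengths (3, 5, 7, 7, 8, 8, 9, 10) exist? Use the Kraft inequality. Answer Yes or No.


Kraft sum = sum(2^(-l_i)) = 0.1826, need <= 1. Result: satisfied (a binary prefix-free code with these lengths exists)

Yes


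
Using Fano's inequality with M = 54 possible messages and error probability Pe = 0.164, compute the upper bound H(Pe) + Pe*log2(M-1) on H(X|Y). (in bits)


H(Pe) = -Pe*log2(Pe) - (1-Pe)*log2(1-Pe) = -0.164*log2(0.164) - 0.836*log2(0.836) = 0.427750 + 0.216043 = 0.6438. Pe*log2(M-1) = 0.164*log2(53) = 0.939379. Bound = H(Pe) + Pe*log2(M-1) = 0.427750 + 0.216043 + 0.939379 = 1.5832

1.5832 bits


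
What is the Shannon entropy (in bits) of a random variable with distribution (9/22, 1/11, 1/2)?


H = -sum(p_i * log2(p_i)). Terms: -(9/22)*log2(9/22) = 0.527525; -(1/11)*log2(1/11) = 0.314494; -(1/2)*log2(1/2) = 0.500000. H = 0.527525 + 0.314494 + 0.500000 = 1.342

1.342 bits


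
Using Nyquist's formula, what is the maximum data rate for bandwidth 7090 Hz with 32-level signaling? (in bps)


Rate = 2 * B * log2(M) = 2 * 7090 * 5.0 = 70900.0

70900.0 bps


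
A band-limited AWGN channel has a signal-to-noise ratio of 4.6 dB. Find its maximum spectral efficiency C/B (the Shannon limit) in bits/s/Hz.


SNR_linear = 10^(4.6/10) = 2.884; C/B = log2(1 + SNR_linear) = log2(1 + 2.884) = 1.9576

1.9576 bits/s/Hz


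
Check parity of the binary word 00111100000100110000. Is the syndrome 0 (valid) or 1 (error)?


Syndrome = XOR of all bits = 0 XOR 0 XOR 1 XOR 1 XOR 1 XOR 1 XOR 0 XOR 0 XOR 0 XOR 0 XOR 0 XOR 1 XOR 0 XOR 0 XOR 1 XOR 1 XOR 0 XOR 0 XOR 0 XOR 0 = 1

1


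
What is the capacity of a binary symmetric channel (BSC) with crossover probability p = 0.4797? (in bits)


H(p) = -p*log2(p) - (1-p)*log2(1-p) = -0.4797*log2(0.4797) - 0.5203*log2(0.5203) = 0.508384 + 0.490427 = 0.9988. C = 1 - H(p) = 1 - 0.9988 = 0.0012

0.0012 bits


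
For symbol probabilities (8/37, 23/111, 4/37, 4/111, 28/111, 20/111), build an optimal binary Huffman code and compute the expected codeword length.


Huffman construction (repeatedly merge the two least-probable nodes; each merge adds 1 bit to every symbol beneath it): 4/111 + 4/37 = 16/111; 16/111 + 20/111 = 12/37; 23/111 + 8/37 = 47/111; 28/111 + 12/37 = 64/111; 47/111 + 64/111 = 1. Resulting codeword lengths (in the order the probabilities were given): (2, 2, 4, 4, 2, 3). L_avg = sum(p_i * l_i) = 8/37*2 + 23/111*2 + 4/37*4 + 4/111*4 + 28/111*2 + 20/111*3 = 274/111 = 2.4685

2.4685 bits


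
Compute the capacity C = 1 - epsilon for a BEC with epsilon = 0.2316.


C = 1 - epsilon = 1 - 0.2316 = 0.7684

0.7684 bits


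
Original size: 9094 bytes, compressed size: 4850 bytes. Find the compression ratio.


Ratio = original / compressed = 9094 / 4850 = 1.8751

1.8751


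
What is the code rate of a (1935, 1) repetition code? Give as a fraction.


Rate = k/n = 1/1935

1/1935


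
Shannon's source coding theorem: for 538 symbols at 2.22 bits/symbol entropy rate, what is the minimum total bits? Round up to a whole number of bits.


Minimum bits >= n * H = 538 * 2.22 = 1194.36, rounded up to a whole number of bits = 1195

1195 bits


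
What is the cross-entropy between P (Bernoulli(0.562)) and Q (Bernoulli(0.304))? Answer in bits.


H(P,Q) = -p*log2(q) - (1-p)*log2(1-q). -0.562*log2(0.304) = 0.965436; -0.438*log2(0.696) = 0.229004. H(P,Q) = 0.965436 + 0.229004 = 1.1944

1.1944 bits


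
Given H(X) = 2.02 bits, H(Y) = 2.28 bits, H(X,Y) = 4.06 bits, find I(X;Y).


I(X;Y) = H(X) + H(Y) - H(X,Y) = 2.02 + 2.28 - 4.06 = 0.24

0.24 bits


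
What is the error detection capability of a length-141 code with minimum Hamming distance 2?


Detection capability = d_min - 1 = 2 - 1 = 1

1 errors


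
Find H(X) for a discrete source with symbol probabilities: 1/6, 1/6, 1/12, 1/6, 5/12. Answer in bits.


H = -sum(p_i * log2(p_i)). Terms: -(1/6)*log2(1/6) = 0.430827; -(1/6)*log2(1/6) = 0.430827; -(1/12)*log2(1/12) = 0.298747; -(1/6)*log2(1/6) = 0.430827; -(5/12)*log2(5/12) = 0.526264. H = 0.430827 + 0.430827 + 0.298747 + 0.430827 + 0.526264 = 2.1175

2.1175 bits


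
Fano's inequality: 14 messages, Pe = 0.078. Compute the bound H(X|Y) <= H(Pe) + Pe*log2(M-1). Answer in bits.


H(Pe) = -Pe*log2(Pe) - (1-Pe)*log2(1-Pe) = -0.078*log2(0.078) - 0.922*log2(0.922) = 0.287070 + 0.108023 = 0.3951. Pe*log2(M-1) = 0.078*log2(13) = 0.288634. Bound = H(Pe) + Pe*log2(M-1) = 0.287070 + 0.108023 + 0.288634 = 0.6837

0.6837 bits


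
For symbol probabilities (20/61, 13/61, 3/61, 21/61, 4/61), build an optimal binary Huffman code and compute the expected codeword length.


Huffman construction (repeatedly merge the two least-probable nodes; each merge adds 1 bit to every symbol beneath it): 3/61 + 4/61 = 7/61; 7/61 + 13/61 = 20/61; 20/61 + 20/61 = 40/61; 21/61 + 40/61 = 1. Resulting codeword lengths (in the order the probabilities were given): (2, 3, 4, 1, 4). L_avg = sum(p_i * l_i) = 20/61*2 + 13/61*3 + 3/61*4 + 21/61*1 + 4/61*4 = 128/61 = 2.0984

2.0984 bits


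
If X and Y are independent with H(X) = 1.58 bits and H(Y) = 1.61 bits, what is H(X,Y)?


For independent variables, H(X,Y) = H(X) + H(Y) = 1.58 + 1.61 = 3.19

3.19 bits


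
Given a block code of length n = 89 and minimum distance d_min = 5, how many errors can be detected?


Detection capability = d_min - 1 = 5 - 1 = 4

4 errors


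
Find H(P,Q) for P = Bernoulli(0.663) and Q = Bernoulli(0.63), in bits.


H(P,Q) = -p*log2(q) - (1-p)*log2(1-q). -0.663*log2(0.63) = 0.441940; -0.337*log2(0.37) = 0.483394. H(P,Q) = 0.441940 + 0.483394 = 0.9253

0.9253 bits


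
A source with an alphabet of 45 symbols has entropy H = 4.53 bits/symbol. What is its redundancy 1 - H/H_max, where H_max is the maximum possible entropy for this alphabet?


H_max = log2(K) = log2(45) = 5.4919 bits/symbol. Redundancy = 1 - H/H_max = 1 - 4.53/5.4919 = 1 - 0.8249 = 0.1751

0.1751


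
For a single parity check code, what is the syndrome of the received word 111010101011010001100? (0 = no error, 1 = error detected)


Syndrome = XOR of all bits = 1 XOR 1 XOR 1 XOR 0 XOR 1 XOR 0 XOR 1 XOR 0 XOR 1 XOR 0 XOR 1 XOR 1 XOR 0 XOR 1 XOR 0 XOR 0 XOR 0 XOR 1 XOR 1 XOR 0 XOR 0 = 1

1


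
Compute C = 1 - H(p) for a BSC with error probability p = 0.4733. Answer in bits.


H(p) = -p*log2(p) - (1-p)*log2(1-p) = -0.4733*log2(0.4733) - 0.5267*log2(0.5267) = 0.510773 + 0.487169 = 0.9979. C = 1 - H(p) = 1 - 0.9979 = 0.0021

0.0021 bits


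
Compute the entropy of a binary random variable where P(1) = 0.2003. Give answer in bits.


H = -p*log2(p) - (1-p)*log2(1-p). -0.2003*log2(0.2003) = 0.464649; -0.7997*log2(0.7997) = 0.257879. H = 0.464649 + 0.257879 = 0.7225

0.7225 bits


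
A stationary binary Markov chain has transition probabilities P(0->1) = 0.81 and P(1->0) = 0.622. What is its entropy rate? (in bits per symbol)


Stationary distribution: pi_0 = p10/(p01+p10) = 0.4344, pi_1 = 0.5656. Entropy rate H' = pi_0*H(p01) + pi_1*H(p10) = 0.4344*0.7015 + 0.5656*0.9566 = 0.8458

0.8458 bits/symbol


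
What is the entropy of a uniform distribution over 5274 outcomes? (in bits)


H = log2(n) = log2(5274) = 12.3647

12.3647 bits


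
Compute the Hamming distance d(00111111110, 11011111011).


Count differing positions: ^ ^ ^ . . . . . ^ . ^ = 5 differences

5


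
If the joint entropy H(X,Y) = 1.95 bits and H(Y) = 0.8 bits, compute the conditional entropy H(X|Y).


H(X|Y) = H(X,Y) - H(Y) = 1.95 - 0.8 = 1.15

1.15 bits


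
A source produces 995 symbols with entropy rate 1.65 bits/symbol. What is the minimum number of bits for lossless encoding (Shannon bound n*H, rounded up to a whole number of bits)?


Minimum bits >= n * H = 995 * 1.65 = 1641.75, rounded up to a whole number of bits = 1642

1642 bits


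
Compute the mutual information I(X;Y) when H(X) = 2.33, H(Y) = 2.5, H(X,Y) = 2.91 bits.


I(X;Y) = H(X) + H(Y) - H(X,Y) = 2.33 + 2.5 - 2.91 = 1.92

1.92 bits


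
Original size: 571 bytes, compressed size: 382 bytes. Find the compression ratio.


Ratio = original / compressed = 571 / 382 = 1.4948

1.4948


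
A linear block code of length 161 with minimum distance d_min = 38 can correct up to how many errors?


Correction capability = floor((d-1)/2) = floor((38-1)/2) = 18

18 errors


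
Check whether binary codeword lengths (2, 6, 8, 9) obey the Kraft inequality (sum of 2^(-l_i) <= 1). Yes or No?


Kraft sum = sum(2^(-l_i)) = 0.2715, need <= 1. Result: satisfied (a binary prefix-free code with these lengths exists)

Yes


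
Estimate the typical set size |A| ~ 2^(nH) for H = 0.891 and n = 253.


log2|A_typical| = nH = 253 * 0.891 = 225.423, so |A_typical| ~ 2^225.423 = 7.229e+67

7.229e+67


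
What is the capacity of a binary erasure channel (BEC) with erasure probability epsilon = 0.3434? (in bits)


C = 1 - epsilon = 1 - 0.3434 = 0.6566

0.6566 bits


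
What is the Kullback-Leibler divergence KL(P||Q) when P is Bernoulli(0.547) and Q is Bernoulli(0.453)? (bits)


KL = p*log2(p/q) + (1-p)*log2((1-p)/(1-q)) = 0.547*log2(0.547/0.453) + 0.453*log2(0.453/0.547) = 0.0256

0.0256 bits


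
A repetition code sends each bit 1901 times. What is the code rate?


Rate = k/n = 1/1901

1/1901


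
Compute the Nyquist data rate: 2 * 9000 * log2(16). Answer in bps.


Rate = 2 * B * log2(M) = 2 * 9000 * 4.0 = 72000.0

72000.0 bps


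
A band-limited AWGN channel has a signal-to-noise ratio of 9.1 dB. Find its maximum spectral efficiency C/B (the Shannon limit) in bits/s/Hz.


SNR_linear = 10^(9.1/10) = 8.1283; C/B = log2(1 + SNR_linear) = log2(1 + 8.1283) = 3.1903

3.1903 bits/s/Hz


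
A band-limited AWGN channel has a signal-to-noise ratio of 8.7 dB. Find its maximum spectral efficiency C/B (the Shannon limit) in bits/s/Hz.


SNR_linear = 10^(8.7/10) = 7.4131; C/B = log2(1 + SNR_linear) = log2(1 + 7.4131) = 3.0726

3.0726 bits/s/Hz


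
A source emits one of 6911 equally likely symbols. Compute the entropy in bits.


H = log2(n) = log2(6911) = 12.7547

12.7547 bits


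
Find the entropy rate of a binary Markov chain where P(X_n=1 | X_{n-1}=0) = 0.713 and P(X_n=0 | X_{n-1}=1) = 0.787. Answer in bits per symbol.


Stationary distribution: pi_0 = p10/(p01+p10) = 0.5247, pi_1 = 0.4753. Entropy rate H' = pi_0*H(p01) + pi_1*H(p10) = 0.5247*0.8648 + 0.4753*0.7472 = 0.8089

0.8089 bits/symbol


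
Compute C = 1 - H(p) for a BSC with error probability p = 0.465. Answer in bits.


H(p) = -p*log2(p) - (1-p)*log2(1-p) = -0.465*log2(0.465) - 0.535*log2(0.535) = 0.513684 + 0.482778 = 0.9965. C = 1 - H(p) = 1 - 0.9965 = 0.0035

0.0035 bits


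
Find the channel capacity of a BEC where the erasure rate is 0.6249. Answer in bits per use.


C = 1 - epsilon = 1 - 0.6249 = 0.3751

0.3751 bits


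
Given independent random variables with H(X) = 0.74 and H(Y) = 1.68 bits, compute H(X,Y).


For independent variables, H(X,Y) = H(X) + H(Y) = 0.74 + 1.68 = 2.42

2.42 bits


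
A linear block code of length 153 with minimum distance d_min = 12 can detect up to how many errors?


Detection capability = d_min - 1 = 12 - 1 = 11

11 errors


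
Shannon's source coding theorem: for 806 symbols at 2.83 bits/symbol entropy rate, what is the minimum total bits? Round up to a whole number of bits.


Minimum bits >= n * H = 806 * 2.83 = 2280.98, rounded up to a whole number of bits = 2281

2281 bits


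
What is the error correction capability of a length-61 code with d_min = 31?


Correction capability = floor((d-1)/2) = floor((31-1)/2) = 15

15 errors


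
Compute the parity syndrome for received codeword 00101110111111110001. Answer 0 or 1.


Syndrome = XOR of all bits = 0 XOR 0 XOR 1 XOR 0 XOR 1 XOR 1 XOR 1 XOR 0 XOR 1 XOR 1 XOR 1 XOR 1 XOR 1 XOR 1 XOR 1 XOR 1 XOR 0 XOR 0 XOR 0 XOR 1 = 1

1


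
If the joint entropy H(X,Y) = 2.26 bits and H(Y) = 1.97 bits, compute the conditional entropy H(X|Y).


H(X|Y) = H(X,Y) - H(Y) = 2.26 - 1.97 = 0.29

0.29 bits


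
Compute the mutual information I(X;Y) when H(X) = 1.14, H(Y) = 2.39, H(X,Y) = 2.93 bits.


I(X;Y) = H(X) + H(Y) - H(X,Y) = 1.14 + 2.39 - 2.93 = 0.6

0.6 bits


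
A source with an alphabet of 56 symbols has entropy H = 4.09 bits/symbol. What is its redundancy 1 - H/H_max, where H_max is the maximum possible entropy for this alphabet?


H_max = log2(K) = log2(56) = 5.8074 bits/symbol. Redundancy = 1 - H/H_max = 1 - 4.09/5.8074 = 1 - 0.7043 = 0.2957

0.2957


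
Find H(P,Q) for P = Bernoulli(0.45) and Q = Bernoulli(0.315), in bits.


H(P,Q) = -p*log2(q) - (1-p)*log2(1-q). -0.45*log2(0.315) = 0.749959; -0.55*log2(0.685) = 0.300203. H(P,Q) = 0.749959 + 0.300203 = 1.0502

1.0502 bits


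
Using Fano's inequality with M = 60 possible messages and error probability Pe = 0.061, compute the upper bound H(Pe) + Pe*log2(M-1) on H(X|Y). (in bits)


H(Pe) = -Pe*log2(Pe) - (1-Pe)*log2(1-Pe) = -0.061*log2(0.061) - 0.939*log2(0.939) = 0.246138 + 0.085264 = 0.3314. Pe*log2(M-1) = 0.061*log2(59) = 0.358841. Bound = H(Pe) + Pe*log2(M-1) = 0.246138 + 0.085264 + 0.358841 = 0.6902

0.6902 bits


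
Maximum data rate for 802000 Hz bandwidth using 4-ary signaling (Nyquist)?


Rate = 2 * B * log2(M) = 2 * 802000 * 2.0 = 3208000.0

3208000.0 bps


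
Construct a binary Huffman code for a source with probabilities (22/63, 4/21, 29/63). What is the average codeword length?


Huffman construction (repeatedly merge the two least-probable nodes; each merge adds 1 bit to every symbol beneath it): 4/21 + 22/63 = 34/63; 29/63 + 34/63 = 1. Resulting codeword lengths (in the order the probabilities were given): (2, 2, 1). L_avg = sum(p_i * l_i) = 22/63*2 + 4/21*2 + 29/63*1 = 97/63 = 1.5397

1.5397 bits


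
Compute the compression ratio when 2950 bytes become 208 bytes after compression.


Ratio = original / compressed = 2950 / 208 = 14.1827

14.1827


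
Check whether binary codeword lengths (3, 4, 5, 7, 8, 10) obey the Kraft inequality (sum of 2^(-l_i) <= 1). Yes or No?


Kraft sum = sum(2^(-l_i)) = 0.2314, need <= 1. Result: satisfied (a binary prefix-free code with these lengths exists)

Yes


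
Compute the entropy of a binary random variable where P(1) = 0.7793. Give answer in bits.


H = -p*log2(p) - (1-p)*log2(1-p). -0.7793*log2(0.7793) = 0.280353; -0.2207*log2(0.2207) = 0.481091. H = 0.280353 + 0.481091 = 0.7614

0.7614 bits


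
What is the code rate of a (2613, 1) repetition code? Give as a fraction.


Rate = k/n = 1/2613

1/2613


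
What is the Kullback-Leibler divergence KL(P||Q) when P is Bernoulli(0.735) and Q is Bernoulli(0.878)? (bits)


KL = p*log2(p/q) + (1-p)*log2((1-p)/(1-q)) = 0.735*log2(0.735/0.878) + 0.265*log2(0.265/0.122) = 0.1081

0.1081 bits


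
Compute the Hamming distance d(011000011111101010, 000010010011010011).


Count differing positions: . ^ ^ . ^ . . . ^ ^ . . ^ ^ ^ . . ^ = 9 differences

9


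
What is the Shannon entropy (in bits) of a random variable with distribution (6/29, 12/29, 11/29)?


H = -sum(p_i * log2(p_i)). Terms: -(6/29)*log2(6/29) = 0.470280; -(12/29)*log2(12/29) = 0.526766; -(11/29)*log2(11/29) = 0.530484. H = 0.470280 + 0.526766 + 0.530484 = 1.5275

1.5275 bits


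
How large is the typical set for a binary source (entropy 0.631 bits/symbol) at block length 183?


log2|A_typical| = nH = 183 * 0.631 = 115.473, so |A_typical| ~ 2^115.473 = 5.765e+34

5.765e+34


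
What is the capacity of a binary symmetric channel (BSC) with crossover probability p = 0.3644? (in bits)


H(p) = -p*log2(p) - (1-p)*log2(1-p) = -0.3644*log2(0.3644) - 0.6356*log2(0.6356) = 0.530714 + 0.415561 = 0.9463. C = 1 - H(p) = 1 - 0.9463 = 0.0537

0.0537 bits


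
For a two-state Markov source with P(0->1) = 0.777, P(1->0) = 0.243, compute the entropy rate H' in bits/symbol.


Stationary distribution: pi_0 = p10/(p01+p10) = 0.2382, pi_1 = 0.7618. Entropy rate H' = pi_0*H(p01) + pi_1*H(p10) = 0.2382*0.7656 + 0.7618*0.8 = 0.7918

0.7918 bits/symbol


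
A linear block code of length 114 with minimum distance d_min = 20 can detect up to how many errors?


Detection capability = d_min - 1 = 20 - 1 = 19

19 errors


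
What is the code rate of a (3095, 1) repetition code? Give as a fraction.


Rate = k/n = 1/3095

1/3095


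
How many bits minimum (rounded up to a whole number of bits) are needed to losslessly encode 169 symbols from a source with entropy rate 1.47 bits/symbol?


Minimum bits >= n * H = 169 * 1.47 = 248.43, rounded up to a whole number of bits = 249

249 bits


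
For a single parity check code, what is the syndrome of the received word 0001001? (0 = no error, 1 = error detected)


Syndrome = XOR of all bits = 0 XOR 0 XOR 0 XOR 1 XOR 0 XOR 0 XOR 1 = 0

0
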